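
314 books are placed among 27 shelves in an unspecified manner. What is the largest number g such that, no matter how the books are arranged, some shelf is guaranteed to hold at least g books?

12

The 27 shelves are the holes and the 314 books are the pigeons.
If every shelf held at most 11 books, the total would be at most 27 × 11 = 297, which is less than 314.
So some shelf holds at least ⌈314/27⌉ = 12 books.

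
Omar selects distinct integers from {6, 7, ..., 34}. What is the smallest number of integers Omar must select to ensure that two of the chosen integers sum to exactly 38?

A set avoiding the sum 38 can contain at most one of each pair {x, 38−x}, plus the 3 elements whose complement lies outside the range or equal to its own complement.
The integers 19, …, 34 (16 of them) are such a set: any two sum to at least 19+20 = 39 > 38.
By pigeonhole, any 17th integer completes one of the 13 pairs, so 17 choices force a sum of 38.

17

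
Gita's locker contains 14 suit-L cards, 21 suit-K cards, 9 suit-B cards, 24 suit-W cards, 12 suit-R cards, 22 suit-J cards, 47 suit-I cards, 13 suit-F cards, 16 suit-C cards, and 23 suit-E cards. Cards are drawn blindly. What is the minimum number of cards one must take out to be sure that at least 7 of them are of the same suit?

61

Pigeonhole: the 10 suits are the holes; the cards drawn are the pigeons.
To avoid 7 of any one suit, the worst case takes at most 6 of each suit.
That gives 6 + 6 + 6 + 6 + 6 + 6 + 6 + 6 + 6 + 6 = 60 cards with no suit reaching 7.
The next card forces some suit to 7, so 60 + 1 = 61.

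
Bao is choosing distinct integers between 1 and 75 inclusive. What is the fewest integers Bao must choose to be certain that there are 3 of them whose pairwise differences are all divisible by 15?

Integers whose pairwise differences are multiples of 15 are exactly those sharing a remainder mod 15. The 15 residue classes mod 15 are the pigeonholes.
With 30 integers one could put 2 in each residue class and have no class reach 3.
The 31st integer pushes some class to 3, so 15·2 + 1 = 31.

31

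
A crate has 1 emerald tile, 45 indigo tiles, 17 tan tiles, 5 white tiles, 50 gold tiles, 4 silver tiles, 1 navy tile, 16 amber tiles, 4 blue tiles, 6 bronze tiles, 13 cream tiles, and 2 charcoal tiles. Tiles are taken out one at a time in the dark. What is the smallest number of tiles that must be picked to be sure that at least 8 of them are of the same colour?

The 12 colours are the holes; the tiles drawn are the pigeons.
To avoid 8 of any one colour, the worst case takes at most 7 of each colour, or every tile of a colour that has fewer than 7.
That gives 1 + 7 + 7 + 5 + 7 + 4 + 1 + 7 + 4 + 6 + 7 + 2 = 58 tiles with no colour reaching 8.
The next tile forces some colour to 8, so 58 + 1 = 59.

59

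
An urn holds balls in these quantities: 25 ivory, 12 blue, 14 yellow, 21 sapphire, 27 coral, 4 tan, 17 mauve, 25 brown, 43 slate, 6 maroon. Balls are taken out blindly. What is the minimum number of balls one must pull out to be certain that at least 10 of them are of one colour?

83

Put each drawn ball into a box by colour. The largest draw with every box below 10 takes min(count, 9) from each colour; colours with fewer than 9 contribute all they have.
Σ min(cᵢ, 9) = 9 + 9 + 9 + 9 + 9 + 4 + 9 + 9 + 9 + 6 = 82.
Draw number 82 + 1 = 83 must push one box to 10.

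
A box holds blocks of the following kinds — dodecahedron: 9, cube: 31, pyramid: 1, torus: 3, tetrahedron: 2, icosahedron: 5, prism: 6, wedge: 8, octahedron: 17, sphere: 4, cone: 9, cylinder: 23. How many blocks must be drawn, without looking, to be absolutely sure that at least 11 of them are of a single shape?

An adversary could hand out at most 10 blocks per shape (9 shapes run out sooner): 9 + 10 + 1 + 3 + 2 + 5 + 6 + 8 + 10 + 4 + 9 + 10 = 77 blocks and still no shape has 11.
One more block lands in a shape already at 10, so 78 draws are enough and 77 are not.

78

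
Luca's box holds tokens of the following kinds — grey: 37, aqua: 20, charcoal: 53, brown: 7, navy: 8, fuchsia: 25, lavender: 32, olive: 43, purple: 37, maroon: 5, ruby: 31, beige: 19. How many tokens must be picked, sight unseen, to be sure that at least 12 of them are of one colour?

120

By the pigeonhole principle, the 12 colours are the holes; the tokens drawn are the pigeons.
To avoid 12 of any one colour, the worst case takes at most 11 of each colour, or every token of a colour that has fewer than 11.
That gives 11 + 11 + 11 + 7 + 8 + 11 + 11 + 11 + 11 + 5 + 11 + 11 = 119 tokens with no colour reaching 12.
The next token forces some colour to 12, so 119 + 1 = 120.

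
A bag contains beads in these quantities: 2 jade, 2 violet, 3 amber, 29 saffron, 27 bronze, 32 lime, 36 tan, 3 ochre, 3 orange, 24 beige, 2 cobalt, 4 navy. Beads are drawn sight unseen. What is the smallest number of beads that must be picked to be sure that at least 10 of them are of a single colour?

65

An adversary could hand out at most 9 beads per colour (7 colours run out sooner): 2 + 2 + 3 + 9 + 9 + 9 + 9 + 3 + 3 + 9 + 2 + 4 = 64 beads and still no colour has 10.
By pigeonhole, one more bead lands in a colour already at 9, so 65 draws are enough and 64 are not.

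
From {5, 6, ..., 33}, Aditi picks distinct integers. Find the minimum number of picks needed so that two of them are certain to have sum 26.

22

Two chosen integers sum to 26 exactly when both halves of some pair {x, 26−x} with 5 ≤ x ≤ 26−x ≤ 21 are chosen — 8 such pairs.
The remaining 13 elements (those with no distinct partner in range) can never complete a 26-sum, so the worst case takes all of them and one from each pair: 13 + 8 = 21.
Pigeonhole: the 22nd integer has to be the second member of some pair, so 21 + 1 = 22.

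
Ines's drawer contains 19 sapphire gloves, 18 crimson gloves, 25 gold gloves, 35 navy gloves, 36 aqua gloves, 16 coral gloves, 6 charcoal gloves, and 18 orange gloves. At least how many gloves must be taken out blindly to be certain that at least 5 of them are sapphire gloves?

In the worst case for collecting sapphire gloves, every non-sapphire glove comes out first.
There are 18 + 25 + 35 + 36 + 16 + 6 + 18 = 154 non-sapphire gloves altogether.
After those, each further glove must be sapphire, so 154 + 5 = 159 draws guarantee 5 sapphire gloves.

159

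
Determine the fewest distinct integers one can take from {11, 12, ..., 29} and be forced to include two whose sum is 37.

12

A set avoiding the sum 37 can contain at most one of each pair {x, 37−x}, plus the 3 elements whose complement lies outside the range.
The integers 19, …, 29 (11 of them) are such a set: any two sum to at least 19+20 = 39 > 37.
Pigeonhole: any 12th integer completes one of the 8 pairs, so 12 choices force a sum of 37.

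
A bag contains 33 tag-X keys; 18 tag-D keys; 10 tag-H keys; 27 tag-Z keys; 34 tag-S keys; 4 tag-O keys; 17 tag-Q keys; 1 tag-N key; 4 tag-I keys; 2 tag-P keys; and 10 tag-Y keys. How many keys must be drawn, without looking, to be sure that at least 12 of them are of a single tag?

87

Put each drawn key into a box by tag. The largest draw with every box below 12 takes min(count, 11) from each tag; tags with fewer than 11 contribute all they have.
Σ min(cᵢ, 11) = 11 + 11 + 10 + 11 + 11 + 4 + 11 + 1 + 4 + 2 + 10 = 86.
Draw number 86 + 1 = 87 must push one box to 12.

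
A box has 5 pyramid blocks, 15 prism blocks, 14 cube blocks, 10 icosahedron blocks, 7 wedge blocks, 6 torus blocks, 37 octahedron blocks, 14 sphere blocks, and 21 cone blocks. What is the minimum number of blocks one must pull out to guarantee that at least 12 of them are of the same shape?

84

Pigeonhole: put each drawn block into a box by shape. The largest draw with every box below 12 takes min(count, 11) from each shape; shapes with fewer than 11 contribute all they have.
Σ min(cᵢ, 11) = 5 + 11 + 11 + 10 + 7 + 6 + 11 + 11 + 11 = 83.
Draw number 83 + 1 = 84 must push one box to 12.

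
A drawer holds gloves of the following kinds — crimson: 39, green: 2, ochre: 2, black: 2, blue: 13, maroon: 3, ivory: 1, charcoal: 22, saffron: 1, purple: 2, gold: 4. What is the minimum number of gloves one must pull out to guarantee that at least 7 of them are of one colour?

An adversary could hand out at most 6 gloves per colour (8 colours run out sooner): 6 + 2 + 2 + 2 + 6 + 3 + 1 + 6 + 1 + 2 + 4 = 35 gloves and still no colour has 7.
One more glove lands in a colour already at 6, so 36 draws are enough and 35 are not.

36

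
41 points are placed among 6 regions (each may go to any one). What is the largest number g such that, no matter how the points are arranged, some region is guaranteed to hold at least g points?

The 6 regions are the holes and the 41 points are the pigeons.
If every region held at most 6 points, the total would be at most 6 × 6 = 36, which is less than 41.
So some region holds at least ⌈41/6⌉ = 7 points.

7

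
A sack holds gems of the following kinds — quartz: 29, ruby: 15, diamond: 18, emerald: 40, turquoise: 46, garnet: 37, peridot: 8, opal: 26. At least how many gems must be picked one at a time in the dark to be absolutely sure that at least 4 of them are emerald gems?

In the worst case for collecting emerald gems, every non-emerald gem comes out first.
There are 29 + 15 + 18 + 46 + 37 + 8 + 26 = 179 non-emerald gems altogether.
After those, each further gem must be emerald, so 179 + 4 = 183 draws guarantee 4 emerald gems.

183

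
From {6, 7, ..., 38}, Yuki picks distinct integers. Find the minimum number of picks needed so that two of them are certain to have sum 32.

24

Two chosen integers sum to 32 exactly when both halves of some pair {x, 32−x} with 6 ≤ x ≤ 32−x ≤ 26 are chosen — 10 such pairs.
The remaining 13 elements (those with no distinct partner in range) can never complete a 32-sum, so the worst case takes all of them and one from each pair: 13 + 10 = 23.
By pigeonhole, the 24th integer has to be the second member of some pair, so 23 + 1 = 24.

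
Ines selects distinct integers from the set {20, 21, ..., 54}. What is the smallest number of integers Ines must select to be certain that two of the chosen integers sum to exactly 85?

24

A set avoiding the sum 85 can contain at most one of each pair {x, 85−x}, plus the 11 elements whose complement lies outside the range.
The integers 20, …, 42 (23 of them) are such a set: any two sum to at least 20+21 = 41 and at most 41+42 = 83 < 85.
Pigeonhole: any 24th integer completes one of the 12 pairs, so 24 choices force a sum of 85.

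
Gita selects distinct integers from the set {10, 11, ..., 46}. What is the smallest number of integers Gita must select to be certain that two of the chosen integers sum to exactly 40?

28

Group the elements by complementary pair {x, 40−x}: {10,30}, {11,29}, {12,28}, …, giving 10 two-element pairs, the single value 20 (it cannot pair with itself since the integers are distinct), and 16 integers whose partner 40−x falls outside [10,46].
By the pigeonhole principle, treating each of those 27 groups as a pigeonhole, one can pick one integer per group — 27 integers — with no two summing to 40.
The 28th integer lands in an occupied pair, forcing a sum of 40.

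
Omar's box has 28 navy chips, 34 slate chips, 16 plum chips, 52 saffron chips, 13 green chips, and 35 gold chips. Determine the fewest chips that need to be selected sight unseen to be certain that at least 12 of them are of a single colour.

An adversary could hand out at most 11 chips per colour: 11 + 11 + 11 + 11 + 11 + 11 = 66 chips and still no colour has 12.
One more chip lands in a colour already at 11, so 67 draws are enough and 66 are not.

67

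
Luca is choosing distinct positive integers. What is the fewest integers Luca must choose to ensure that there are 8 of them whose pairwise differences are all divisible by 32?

225

Integers whose pairwise differences are multiples of 32 are exactly those sharing a remainder mod 32. By the pigeonhole principle, the 32 residue classes mod 32 are the pigeonholes.
With 224 integers one could put 7 in each residue class and have no class reach 8.
The 225th integer pushes some class to 8, so 32·7 + 1 = 225.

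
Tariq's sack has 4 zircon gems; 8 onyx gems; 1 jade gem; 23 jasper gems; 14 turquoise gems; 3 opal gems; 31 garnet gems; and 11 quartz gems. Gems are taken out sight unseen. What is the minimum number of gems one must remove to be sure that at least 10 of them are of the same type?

Put each drawn gem into a box by type. The largest draw with every box below 10 takes min(count, 9) from each type; types with fewer than 9 contribute all they have.
Σ min(cᵢ, 9) = 4 + 8 + 1 + 9 + 9 + 3 + 9 + 9 = 52.
Draw number 52 + 1 = 53 must push one box to 10.

53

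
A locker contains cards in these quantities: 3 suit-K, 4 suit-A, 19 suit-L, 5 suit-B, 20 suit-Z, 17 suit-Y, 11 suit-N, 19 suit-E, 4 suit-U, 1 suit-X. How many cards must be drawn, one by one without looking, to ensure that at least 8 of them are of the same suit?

53

An adversary could hand out at most 7 cards per suit (5 suits run out sooner): 3 + 4 + 7 + 5 + 7 + 7 + 7 + 7 + 4 + 1 = 52 cards and still no suit has 8.
One more card lands in a suit already at 7, so 53 draws are enough and 52 are not.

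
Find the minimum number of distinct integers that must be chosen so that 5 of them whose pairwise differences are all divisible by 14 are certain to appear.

57

Integers whose pairwise differences are multiples of 14 are exactly those sharing a remainder mod 14. By pigeonhole, the 14 residue classes mod 14 are the pigeonholes.
With 56 integers one could put 4 in each residue class and have no class reach 5.
The 57th integer pushes some class to 5, so 14·4 + 1 = 57.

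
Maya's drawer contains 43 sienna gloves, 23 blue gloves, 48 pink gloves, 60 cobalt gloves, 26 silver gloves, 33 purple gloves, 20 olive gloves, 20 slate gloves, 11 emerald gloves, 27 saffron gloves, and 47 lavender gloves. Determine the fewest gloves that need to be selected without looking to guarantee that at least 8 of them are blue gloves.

In the worst case for collecting blue gloves, every non-blue glove comes out first.
There are 43 + 48 + 60 + 26 + 33 + 20 + 20 + 11 + 27 + 47 = 335 non-blue gloves altogether.
After those, each further glove must be blue, so 335 + 8 = 343 draws guarantee 8 blue gloves.

343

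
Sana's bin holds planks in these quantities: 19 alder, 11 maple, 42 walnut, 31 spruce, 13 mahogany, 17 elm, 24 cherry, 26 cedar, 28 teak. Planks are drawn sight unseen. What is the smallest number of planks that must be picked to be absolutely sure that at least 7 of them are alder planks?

In the worst case for collecting alder planks, every non-alder plank comes out first.
There are 11 + 42 + 31 + 13 + 17 + 24 + 26 + 28 = 192 non-alder planks altogether.
After those, each further plank must be alder, so 192 + 7 = 199 draws guarantee 7 alder planks.

199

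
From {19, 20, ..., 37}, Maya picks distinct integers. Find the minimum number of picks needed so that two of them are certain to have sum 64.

15

A set avoiding the sum 64 can contain at most one of each pair {x, 64−x}, plus the 9 elements whose complement lies outside the range or equal to its own complement.
The integers 19, …, 32 (14 of them) are such a set: any two sum to at least 19+20 = 39 and at most 31+32 = 63 < 64.
Pigeonhole: any 15th integer completes one of the 5 pairs, so 15 choices force a sum of 64.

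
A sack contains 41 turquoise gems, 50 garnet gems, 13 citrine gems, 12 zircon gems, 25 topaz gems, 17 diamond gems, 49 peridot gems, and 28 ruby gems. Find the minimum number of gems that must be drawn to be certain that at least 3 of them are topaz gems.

213

In the worst case for collecting topaz gems, every non-topaz gem comes out first.
There are 41 + 50 + 13 + 12 + 17 + 49 + 28 = 210 non-topaz gems altogether.
After those, each further gem must be topaz, so 210 + 3 = 213 draws guarantee 3 topaz gems.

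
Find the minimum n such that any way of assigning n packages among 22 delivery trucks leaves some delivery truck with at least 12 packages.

With 242 packages one could put exactly 11 in each of the 22 delivery trucks, and no delivery truck would reach 12.
One more package must land in a delivery truck that already has 11, giving it 12.
So 22 × 11 + 1 = 243 packages are required.

243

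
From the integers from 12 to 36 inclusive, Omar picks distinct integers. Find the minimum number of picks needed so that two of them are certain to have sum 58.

A set avoiding the sum 58 can contain at most one of each pair {x, 58−x}, plus the 11 elements whose complement lies outside the range or equal to its own complement.
The integers 12, …, 29 (18 of them) are such a set: any two sum to at least 12+13 = 25 and at most 28+29 = 57 < 58.
Any 19th integer completes one of the 7 pairs, so 19 choices force a sum of 58.

19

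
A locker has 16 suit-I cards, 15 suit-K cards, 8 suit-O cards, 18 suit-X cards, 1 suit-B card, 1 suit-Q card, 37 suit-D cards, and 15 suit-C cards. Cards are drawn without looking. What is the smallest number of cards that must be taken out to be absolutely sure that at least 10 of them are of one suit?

56

An adversary could hand out at most 9 cards per suit (suit-O, suit-B, suit-Q run out sooner): 9 + 9 + 8 + 9 + 1 + 1 + 9 + 9 = 55 cards and still no suit has 10.
One more card lands in a suit already at 9, so 56 draws are enough and 55 are not.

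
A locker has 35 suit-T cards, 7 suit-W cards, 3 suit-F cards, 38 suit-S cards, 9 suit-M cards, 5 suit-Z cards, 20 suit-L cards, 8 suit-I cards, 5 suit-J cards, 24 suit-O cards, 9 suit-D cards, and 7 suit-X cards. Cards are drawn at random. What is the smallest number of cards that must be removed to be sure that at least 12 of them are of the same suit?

98

An adversary could hand out at most 11 cards per suit (8 suits run out sooner): 11 + 7 + 3 + 11 + 9 + 5 + 11 + 8 + 5 + 11 + 9 + 7 = 97 cards and still no suit has 12.
By pigeonhole, one more card lands in a suit already at 11, so 98 draws are enough and 97 are not.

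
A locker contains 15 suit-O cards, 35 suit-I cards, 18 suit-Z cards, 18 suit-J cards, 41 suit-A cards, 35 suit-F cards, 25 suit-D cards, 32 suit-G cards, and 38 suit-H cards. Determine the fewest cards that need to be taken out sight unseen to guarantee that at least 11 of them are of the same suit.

91

An adversary could hand out at most 10 cards per suit: 10 + 10 + 10 + 10 + 10 + 10 + 10 + 10 + 10 = 90 cards and still no suit has 11.
One more card lands in a suit already at 10, so 91 draws are enough and 90 are not.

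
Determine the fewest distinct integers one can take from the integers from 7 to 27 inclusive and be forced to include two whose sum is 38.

A set avoiding the sum 38 can contain at most one of each pair {x, 38−x}, plus the 5 elements whose complement lies outside the range or equal to its own complement.
The integers 7, …, 19 (13 of them) are such a set: any two sum to at least 7+8 = 15 and at most 18+19 = 37 < 38.
By pigeonhole, any 14th integer completes one of the 8 pairs, so 14 choices force a sum of 38.

14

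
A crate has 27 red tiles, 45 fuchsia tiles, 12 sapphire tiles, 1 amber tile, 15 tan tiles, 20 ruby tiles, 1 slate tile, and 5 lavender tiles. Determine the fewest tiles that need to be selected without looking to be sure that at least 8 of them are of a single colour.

An adversary could hand out at most 7 tiles per colour (amber, slate, lavender run out sooner): 7 + 7 + 7 + 1 + 7 + 7 + 1 + 5 = 42 tiles and still no colour has 8.
By pigeonhole, one more tile lands in a colour already at 7, so 43 draws are enough and 42 are not.

43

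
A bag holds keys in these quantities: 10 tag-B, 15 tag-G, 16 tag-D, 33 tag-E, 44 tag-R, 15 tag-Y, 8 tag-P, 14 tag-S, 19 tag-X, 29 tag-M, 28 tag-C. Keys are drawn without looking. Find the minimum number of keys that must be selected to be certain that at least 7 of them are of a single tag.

67

An adversary could hand out at most 6 keys per tag: 6 + 6 + 6 + 6 + 6 + 6 + 6 + 6 + 6 + 6 + 6 = 66 keys and still no tag has 7.
One more key lands in a tag already at 6, so 67 draws are enough and 66 are not.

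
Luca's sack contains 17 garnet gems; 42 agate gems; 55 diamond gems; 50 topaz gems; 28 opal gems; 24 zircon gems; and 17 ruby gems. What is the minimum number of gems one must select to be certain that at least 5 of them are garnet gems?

In the worst case for collecting garnet gems, every non-garnet gem comes out first.
There are 42 + 55 + 50 + 28 + 24 + 17 = 216 non-garnet gems altogether.
After those, each further gem must be garnet, so 216 + 5 = 221 draws guarantee 5 garnet gems.

221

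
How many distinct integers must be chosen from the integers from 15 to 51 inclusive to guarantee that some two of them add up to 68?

Two chosen integers sum to 68 exactly when both halves of some pair {x, 68−x} with 17 ≤ x ≤ 68−x ≤ 51 are chosen — 17 such pairs.
The remaining 3 elements (those with no distinct partner in range) can never complete a 68-sum, so the worst case takes all of them and one from each pair: 3 + 17 = 20.
The 21st integer has to be the second member of some pair, so 20 + 1 = 21.

21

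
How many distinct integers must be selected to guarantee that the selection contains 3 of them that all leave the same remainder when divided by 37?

The 37 residue classes mod 37 are the pigeonholes.
With 74 integers one could put 2 in each residue class and have no class reach 3.
The 75th integer pushes some class to 3, so 37·2 + 1 = 75.

75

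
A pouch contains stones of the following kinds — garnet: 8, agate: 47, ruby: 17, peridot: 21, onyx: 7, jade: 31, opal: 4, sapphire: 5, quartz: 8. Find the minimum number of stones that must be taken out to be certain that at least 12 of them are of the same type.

The 9 types are the holes; the stones drawn are the pigeons.
To avoid 12 of any one type, the worst case takes at most 11 of each type, or every stone of a type that has fewer than 11.
That gives 8 + 11 + 11 + 11 + 7 + 11 + 4 + 5 + 8 = 76 stones with no type reaching 12.
The next stone forces some type to 12, so 76 + 1 = 77.

77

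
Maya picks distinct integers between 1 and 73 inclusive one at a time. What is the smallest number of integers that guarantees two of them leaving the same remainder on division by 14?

The 14 residue classes mod 14 are the pigeonholes.
With 14 integers one could put 1 in each residue class and have no class reach 2.
The 15th integer pushes some class to 2, so 14·1 + 1 = 15.

15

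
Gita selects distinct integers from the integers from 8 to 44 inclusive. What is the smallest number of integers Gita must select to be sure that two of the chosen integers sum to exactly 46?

Two chosen integers sum to 46 exactly when both halves of some pair {x, 46−x} with 8 ≤ x ≤ 46−x ≤ 38 are chosen — 15 such pairs.
The remaining 7 elements (those with no distinct partner in range) can never complete a 46-sum, so the worst case takes all of them and one from each pair: 7 + 15 = 22.
By pigeonhole, the 23rd integer has to be the second member of some pair, so 22 + 1 = 23.

23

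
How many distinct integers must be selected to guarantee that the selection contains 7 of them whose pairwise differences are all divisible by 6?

Integers whose pairwise differences are multiples of 6 are exactly those sharing a remainder mod 6. By the pigeonhole principle, the 6 residue classes mod 6 are the pigeonholes.
With 36 integers one could put 6 in each residue class and have no class reach 7.
The 37th integer pushes some class to 7, so 6·6 + 1 = 37.

37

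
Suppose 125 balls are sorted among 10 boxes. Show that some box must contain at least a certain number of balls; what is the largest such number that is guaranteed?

By the pigeonhole principle, the 10 boxes are the holes and the 125 balls are the pigeons.
If every box held at most 12 balls, the total would be at most 10 × 12 = 120, which is less than 125.
So some box holds at least ⌈125/10⌉ = 13 balls.

13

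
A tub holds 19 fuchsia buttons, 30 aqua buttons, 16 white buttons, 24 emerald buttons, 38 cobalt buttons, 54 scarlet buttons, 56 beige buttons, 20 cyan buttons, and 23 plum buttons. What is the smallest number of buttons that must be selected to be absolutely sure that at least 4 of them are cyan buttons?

264

In the worst case for collecting cyan buttons, every non-cyan button comes out first.
There are 19 + 30 + 16 + 24 + 38 + 54 + 56 + 23 = 260 non-cyan buttons altogether.
After those, each further button must be cyan, so 260 + 4 = 264 draws guarantee 4 cyan buttons.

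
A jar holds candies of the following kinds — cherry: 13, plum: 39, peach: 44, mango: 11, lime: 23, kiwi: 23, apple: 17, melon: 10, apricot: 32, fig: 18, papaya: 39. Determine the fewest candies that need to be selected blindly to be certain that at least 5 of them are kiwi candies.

251

In the worst case for collecting kiwi candies, every non-kiwi candy comes out first.
There are 13 + 39 + 44 + 11 + 23 + 17 + 10 + 32 + 18 + 39 = 246 non-kiwi candies altogether.
After those, each further candy must be kiwi, so 246 + 5 = 251 draws guarantee 5 kiwi candies.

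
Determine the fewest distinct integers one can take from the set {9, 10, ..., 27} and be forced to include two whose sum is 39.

Group the elements by complementary pair {x, 39−x}: {12,27}, {13,26}, {14,25}, …, giving 8 two-element pairs and 3 integers whose partner 39−x falls outside [9,27].
By pigeonhole, treating each of those 11 groups as a pigeonhole, one can pick one integer per group — 11 integers — with no two summing to 39.
The 12th integer lands in an occupied pair, forcing a sum of 39.

12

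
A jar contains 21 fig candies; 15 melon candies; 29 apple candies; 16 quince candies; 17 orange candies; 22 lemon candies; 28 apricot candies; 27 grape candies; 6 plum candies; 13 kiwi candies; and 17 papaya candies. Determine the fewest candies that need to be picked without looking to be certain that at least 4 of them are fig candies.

In the worst case for collecting fig candies, every non-fig candy comes out first.
There are 15 + 29 + 16 + 17 + 22 + 28 + 27 + 6 + 13 + 17 = 190 non-fig candies altogether.
After those, each further candy must be fig, so 190 + 4 = 194 draws guarantee 4 fig candies.

194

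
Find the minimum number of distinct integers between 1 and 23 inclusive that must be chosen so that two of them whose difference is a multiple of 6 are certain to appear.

7

Integers whose pairwise differences are multiples of 6 are exactly those sharing a remainder mod 6. By pigeonhole, the 6 residue classes mod 6 are the pigeonholes.
With 6 integers one could put 1 in each residue class and have no class reach 2.
The 7th integer pushes some class to 2, so 6·1 + 1 = 7.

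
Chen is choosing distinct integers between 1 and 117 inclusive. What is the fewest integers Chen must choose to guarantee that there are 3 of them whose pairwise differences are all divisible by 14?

Integers whose pairwise differences are multiples of 14 are exactly those sharing a remainder mod 14. The 14 residue classes mod 14 are the pigeonholes.
With 28 integers one could put 2 in each residue class and have no class reach 3.
The 29th integer pushes some class to 3, so 14·2 + 1 = 29.

29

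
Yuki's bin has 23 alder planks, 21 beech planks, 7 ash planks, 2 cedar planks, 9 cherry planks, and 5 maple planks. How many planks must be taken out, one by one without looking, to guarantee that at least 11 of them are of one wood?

44

Pigeonhole: the 6 woods are the holes; the planks drawn are the pigeons.
To avoid 11 of any one wood, the worst case takes at most 10 of each wood, or every plank of a wood that has fewer than 10.
That gives 10 + 10 + 7 + 2 + 9 + 5 = 43 planks with no wood reaching 11.
The next plank forces some wood to 11, so 43 + 1 = 44.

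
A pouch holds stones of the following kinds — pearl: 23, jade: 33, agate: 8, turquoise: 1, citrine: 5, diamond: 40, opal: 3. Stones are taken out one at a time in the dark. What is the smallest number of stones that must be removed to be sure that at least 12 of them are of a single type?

By pigeonhole, the 7 types are the holes; the stones drawn are the pigeons.
To avoid 12 of any one type, the worst case takes at most 11 of each type, or every stone of a type that has fewer than 11.
That gives 11 + 11 + 8 + 1 + 5 + 11 + 3 = 50 stones with no type reaching 12.
The next stone forces some type to 12, so 50 + 1 = 51.

51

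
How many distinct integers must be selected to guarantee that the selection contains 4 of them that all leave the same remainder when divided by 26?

79

The 26 residue classes mod 26 are the pigeonholes.
With 78 integers one could put 3 in each residue class and have no class reach 4.
The 79th integer pushes some class to 4, so 26·3 + 1 = 79.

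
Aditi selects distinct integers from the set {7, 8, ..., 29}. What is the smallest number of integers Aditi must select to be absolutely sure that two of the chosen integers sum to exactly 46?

18

Two chosen integers sum to 46 exactly when both halves of some pair {x, 46−x} with 17 ≤ x ≤ 46−x ≤ 29 are chosen — 6 such pairs.
The remaining 11 elements (those with no distinct partner in range) can never complete a 46-sum, so the worst case takes all of them and one from each pair: 11 + 6 = 17.
The 18th integer has to be the second member of some pair, so 17 + 1 = 18.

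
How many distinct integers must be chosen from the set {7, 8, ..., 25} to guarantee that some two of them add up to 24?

15

A set avoiding the sum 24 can contain at most one of each pair {x, 24−x}, plus the 9 elements whose complement lies outside the range or equal to its own complement.
The integers 12, …, 25 (14 of them) are such a set: any two sum to at least 12+13 = 25 > 24.
Pigeonhole: any 15th integer completes one of the 5 pairs, so 15 choices force a sum of 24.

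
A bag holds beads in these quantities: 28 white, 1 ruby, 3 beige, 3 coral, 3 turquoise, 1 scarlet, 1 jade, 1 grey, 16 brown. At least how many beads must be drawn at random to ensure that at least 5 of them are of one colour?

An adversary could hand out at most 4 beads per colour (7 colours run out sooner): 4 + 1 + 3 + 3 + 3 + 1 + 1 + 1 + 4 = 21 beads and still no colour has 5.
By pigeonhole, one more bead lands in a colour already at 4, so 22 draws are enough and 21 are not.

22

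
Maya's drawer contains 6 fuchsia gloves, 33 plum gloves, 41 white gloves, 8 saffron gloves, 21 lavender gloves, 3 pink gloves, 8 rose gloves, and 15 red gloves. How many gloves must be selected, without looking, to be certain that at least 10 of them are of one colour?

62

An adversary could hand out at most 9 gloves per colour (4 colours run out sooner): 6 + 9 + 9 + 8 + 9 + 3 + 8 + 9 = 61 gloves and still no colour has 10.
By the pigeonhole principle, one more glove lands in a colour already at 9, so 62 draws are enough and 61 are not.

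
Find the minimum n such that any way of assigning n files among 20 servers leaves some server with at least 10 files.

With 180 files one could put exactly 9 in each of the 20 servers, and no server would reach 10.
One more file must land in a server that already has 9, giving it 10.
So 20 × 9 + 1 = 181 files are required.

181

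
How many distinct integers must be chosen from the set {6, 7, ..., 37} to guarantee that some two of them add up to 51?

Group the elements by complementary pair {x, 51−x}: {14,37}, {15,36}, {16,35}, …, giving 12 two-element pairs and 8 integers whose partner 51−x falls outside [6,37].
Treating each of those 20 groups as a pigeonhole, one can pick one integer per group — 20 integers — with no two summing to 51.
The 21st integer lands in an occupied pair, forcing a sum of 51.

21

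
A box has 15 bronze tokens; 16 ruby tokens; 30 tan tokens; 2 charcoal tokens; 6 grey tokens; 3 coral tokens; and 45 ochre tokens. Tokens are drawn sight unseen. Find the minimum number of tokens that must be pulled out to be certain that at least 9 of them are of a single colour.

44

Pigeonhole: put each drawn token into a box by colour. The largest draw with every box below 9 takes min(count, 8) from each colour; colours with fewer than 8 contribute all they have.
Σ min(cᵢ, 8) = 8 + 8 + 8 + 2 + 6 + 3 + 8 = 43.
Draw number 43 + 1 = 44 must push one box to 9.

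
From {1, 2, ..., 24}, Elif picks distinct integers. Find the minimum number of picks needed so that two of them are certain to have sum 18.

17

Group the elements by complementary pair {x, 18−x}: {1,17}, {2,16}, {3,15}, …, giving 8 two-element pairs, the single value 9 (it cannot pair with itself since the integers are distinct), and 7 integers whose partner 18−x falls outside [1,24].
Treating each of those 16 groups as a pigeonhole, one can pick one integer per group — 16 integers — with no two summing to 18.
The 17th integer lands in an occupied pair, forcing a sum of 18.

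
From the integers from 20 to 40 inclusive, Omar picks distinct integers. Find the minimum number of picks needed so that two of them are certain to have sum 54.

15

Two chosen integers sum to 54 exactly when both halves of some pair {x, 54−x} with 20 ≤ x ≤ 54−x ≤ 34 are chosen — 7 such pairs.
The remaining 7 elements (those with no distinct partner in range) can never complete a 54-sum, so the worst case takes all of them and one from each pair: 7 + 7 = 14.
The 15th integer has to be the second member of some pair, so 14 + 1 = 15.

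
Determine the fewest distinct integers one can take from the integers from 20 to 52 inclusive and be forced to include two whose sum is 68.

20

A set avoiding the sum 68 can contain at most one of each pair {x, 68−x}, plus the 5 elements whose complement lies outside the range or equal to its own complement.
The integers 34, …, 52 (19 of them) are such a set: any two sum to at least 34+35 = 69 > 68.
By pigeonhole, any 20th integer completes one of the 14 pairs, so 20 choices force a sum of 68.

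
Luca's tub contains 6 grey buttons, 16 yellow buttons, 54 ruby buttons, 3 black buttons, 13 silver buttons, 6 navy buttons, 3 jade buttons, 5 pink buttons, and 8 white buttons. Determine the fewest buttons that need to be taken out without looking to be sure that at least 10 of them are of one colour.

59

By pigeonhole, the 9 colours are the holes; the buttons drawn are the pigeons.
To avoid 10 of any one colour, the worst case takes at most 9 of each colour, or every button of a colour that has fewer than 9.
That gives 6 + 9 + 9 + 3 + 9 + 6 + 3 + 5 + 8 = 58 buttons with no colour reaching 10.
The next button forces some colour to 10, so 58 + 1 = 59.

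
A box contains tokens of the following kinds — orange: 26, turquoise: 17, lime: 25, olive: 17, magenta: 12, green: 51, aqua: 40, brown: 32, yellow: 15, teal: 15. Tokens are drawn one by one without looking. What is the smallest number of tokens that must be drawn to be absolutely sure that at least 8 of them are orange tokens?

232

In the worst case for collecting orange tokens, every non-orange token comes out first.
There are 17 + 25 + 17 + 12 + 51 + 40 + 32 + 15 + 15 = 224 non-orange tokens altogether.
After those, each further token must be orange, so 224 + 8 = 232 draws guarantee 8 orange tokens.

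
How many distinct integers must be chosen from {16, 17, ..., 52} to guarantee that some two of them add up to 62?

Two chosen integers sum to 62 exactly when both halves of some pair {x, 62−x} with 16 ≤ x ≤ 62−x ≤ 46 are chosen — 15 such pairs.
The remaining 7 elements (those with no distinct partner in range) can never complete a 62-sum, so the worst case takes all of them and one from each pair: 7 + 15 = 22.
By pigeonhole, the 23rd integer has to be the second member of some pair, so 22 + 1 = 23.

23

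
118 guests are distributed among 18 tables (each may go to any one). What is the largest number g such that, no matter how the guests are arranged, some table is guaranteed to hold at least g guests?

By the pigeonhole principle, the 18 tables are the holes and the 118 guests are the pigeons.
If every table held at most 6 guests, the total would be at most 18 × 6 = 108, which is less than 118.
So some table holds at least ⌈118/18⌉ = 7 guests.

7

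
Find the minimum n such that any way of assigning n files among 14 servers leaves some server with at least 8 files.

99

With 98 files one could put exactly 7 in each of the 14 servers, and no server would reach 8.
Pigeonhole: one more file must land in a server that already has 7, giving it 8.
So 14 × 7 + 1 = 99 files are required.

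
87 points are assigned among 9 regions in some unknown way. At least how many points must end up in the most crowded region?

By pigeonhole, the 9 regions are the holes and the 87 points are the pigeons.
If every region held at most 9 points, the total would be at most 9 × 9 = 81, which is less than 87.
So some region holds at least ⌈87/9⌉ = 10 points.

10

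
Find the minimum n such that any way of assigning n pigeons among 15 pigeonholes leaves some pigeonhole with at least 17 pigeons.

241

With 240 pigeons one could put exactly 16 in each of the 15 pigeonholes, and no pigeonhole would reach 17.
By the pigeonhole principle, one more pigeon must land in a pigeonhole that already has 16, giving it 17.
So 15 × 16 + 1 = 241 pigeons are required.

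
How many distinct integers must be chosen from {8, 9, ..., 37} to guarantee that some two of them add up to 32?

23

A set avoiding the sum 32 can contain at most one of each pair {x, 32−x}, plus the 14 elements whose complement lies outside the range or equal to its own complement.
The integers 16, …, 37 (22 of them) are such a set: any two sum to at least 16+17 = 33 > 32.
By the pigeonhole principle, any 23rd integer completes one of the 8 pairs, so 23 choices force a sum of 32.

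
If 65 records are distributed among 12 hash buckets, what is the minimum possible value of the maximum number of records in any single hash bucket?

6

By pigeonhole, the 12 hash buckets are the holes and the 65 records are the pigeons.
If every hash bucket held at most 5 records, the total would be at most 12 × 5 = 60, which is less than 65.
So some hash bucket holds at least ⌈65/12⌉ = 6 records.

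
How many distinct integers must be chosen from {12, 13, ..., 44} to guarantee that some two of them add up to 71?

Two chosen integers sum to 71 exactly when both halves of some pair {x, 71−x} with 27 ≤ x ≤ 71−x ≤ 44 are chosen — 9 such pairs.
The remaining 15 elements (those with no distinct partner in range) can never complete a 71-sum, so the worst case takes all of them and one from each pair: 15 + 9 = 24.
The 25th integer has to be the second member of some pair, so 24 + 1 = 25.

25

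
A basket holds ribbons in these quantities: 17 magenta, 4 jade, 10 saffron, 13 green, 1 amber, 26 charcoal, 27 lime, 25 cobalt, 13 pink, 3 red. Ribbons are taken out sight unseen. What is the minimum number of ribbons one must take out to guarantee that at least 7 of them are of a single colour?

51

An adversary could hand out at most 6 ribbons per colour (jade, amber, red run out sooner): 6 + 4 + 6 + 6 + 1 + 6 + 6 + 6 + 6 + 3 = 50 ribbons and still no colour has 7.
One more ribbon lands in a colour already at 6, so 51 draws are enough and 50 are not.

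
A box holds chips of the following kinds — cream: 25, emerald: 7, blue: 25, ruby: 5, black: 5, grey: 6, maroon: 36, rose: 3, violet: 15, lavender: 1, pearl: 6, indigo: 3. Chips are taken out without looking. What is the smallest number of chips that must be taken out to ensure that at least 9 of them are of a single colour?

69

By the pigeonhole principle, put each drawn chip into a box by colour. The largest draw with every box below 9 takes min(count, 8) from each colour; colours with fewer than 8 contribute all they have.
Σ min(cᵢ, 8) = 8 + 7 + 8 + 5 + 5 + 6 + 8 + 3 + 8 + 1 + 6 + 3 = 68.
Draw number 68 + 1 = 69 must push one box to 9.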